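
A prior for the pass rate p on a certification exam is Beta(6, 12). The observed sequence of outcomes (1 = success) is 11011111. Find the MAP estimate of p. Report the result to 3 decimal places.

p̂_MAP = 0.500

Prior: Beta(6, 12).
Data: 7 successes in 8 trials (from the sequence). The binomial likelihood contributes p^7(1−p)^1, so the posterior is Beta(6+7, 12+1) = Beta(13, 13).
For Beta(a, b) with a, b > 1 the mode is (a−1)/(a+b−2) = 12/24 ≈ 0.500.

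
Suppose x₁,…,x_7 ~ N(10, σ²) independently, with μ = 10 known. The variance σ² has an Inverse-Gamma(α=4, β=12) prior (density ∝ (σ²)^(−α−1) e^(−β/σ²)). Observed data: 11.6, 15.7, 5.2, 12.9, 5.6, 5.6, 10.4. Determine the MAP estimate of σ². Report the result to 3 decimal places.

σ̂²_MAP = 7.611

Sum of squared deviations about the known mean: SS = (11.6−10)² + (15.7−10)² + (5.2−10)² + (12.9−10)² + (5.6−10)² + (5.6−10)² + (10.4−10)² = 105.38.
The Normal likelihood contributes (σ²)^(−n/2) exp(−SS/(2σ²)), so the posterior is Inverse-Gamma(α + n/2, β + SS/2) = Inverse-Gamma(7.5, 64.69).
The mode of Inverse-Gamma(a, b) is b/(a+1) = 64.69/8.5 ≈ 7.611.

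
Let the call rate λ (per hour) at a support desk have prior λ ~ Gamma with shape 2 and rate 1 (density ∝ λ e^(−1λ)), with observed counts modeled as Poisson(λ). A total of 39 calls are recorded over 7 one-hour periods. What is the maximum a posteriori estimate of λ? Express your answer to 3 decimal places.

λ̂_MAP = 5.000

Σxᵢ = 39, n = 7.
Posterior ∝ λe^(−1λ) · λ^39e^(−7λ) = λ^40e^(−8λ), i.e. Gamma(shape=41, rate=8).
The mode of a Gamma(a, b) with a ≥ 1 (shape–rate) is (a−1)/b = 40/8 ≈ 5.000.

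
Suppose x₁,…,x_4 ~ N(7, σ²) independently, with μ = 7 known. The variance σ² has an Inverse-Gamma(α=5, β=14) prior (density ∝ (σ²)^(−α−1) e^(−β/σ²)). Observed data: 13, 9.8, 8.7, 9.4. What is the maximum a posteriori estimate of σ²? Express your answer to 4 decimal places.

Sum of squared deviations about the known mean: SS = (13−7)² + (9.8−7)² + (8.7−7)² + (9.4−7)² = 52.49.
The Normal likelihood contributes (σ²)^(−n/2) exp(−SS/(2σ²)), so the posterior is Inverse-Gamma(α + n/2, β + SS/2) = Inverse-Gamma(7, 40.245).
The mode of Inverse-Gamma(a, b) is b/(a+1) = 40.245/8 ≈ 5.0306.

σ̂²_MAP = 5.0306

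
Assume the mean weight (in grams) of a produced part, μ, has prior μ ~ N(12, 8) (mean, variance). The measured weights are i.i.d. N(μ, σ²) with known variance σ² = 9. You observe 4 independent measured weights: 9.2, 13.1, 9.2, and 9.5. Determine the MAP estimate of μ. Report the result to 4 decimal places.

μ̂_MAP = 10.6341

n = 4; x̄ = (9.2 + 13.1 + 9.2 + 9.5)/4 = 41/4 = 10.25.
For a Normal prior and Normal likelihood with known variance, the posterior is Normal; its mode equals its mean, the precision-weighted average.
Prior precision 1/σ₀² = 1/8 = 0.125; data precision n/σ² = 4/9.
μ̂ = (0.125·12 + (4/9)·10.25) / (0.125 + 4/9) = (109/18)/(41/72) = 436/41 ≈ 10.6341.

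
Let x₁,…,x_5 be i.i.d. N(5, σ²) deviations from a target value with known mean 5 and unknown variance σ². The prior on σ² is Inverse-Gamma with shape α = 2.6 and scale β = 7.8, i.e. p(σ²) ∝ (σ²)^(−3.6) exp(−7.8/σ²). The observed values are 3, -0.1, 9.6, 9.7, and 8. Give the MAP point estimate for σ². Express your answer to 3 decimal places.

σ̂²_MAP = 8.021

Sum of squared deviations about the known mean: SS = (3−5)² + (-0.1−5)² + (9.6−5)² + (9.7−5)² + (8−5)² = 82.26.
The Normal likelihood contributes (σ²)^(−n/2) exp(−SS/(2σ²)), so the posterior is Inverse-Gamma(α + n/2, β + SS/2) = Inverse-Gamma(5.1, 48.93).
The mode of Inverse-Gamma(a, b) is b/(a+1) = 48.93/6.1 ≈ 8.021.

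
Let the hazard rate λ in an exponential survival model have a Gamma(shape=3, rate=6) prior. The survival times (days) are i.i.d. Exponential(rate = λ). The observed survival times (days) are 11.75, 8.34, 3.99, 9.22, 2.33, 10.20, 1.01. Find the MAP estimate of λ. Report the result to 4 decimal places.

λ̂_MAP = 0.1703

The Exponential(rate=λ) likelihood is ∝ λ^n e^(−λΣtᵢ). Here n = 7 and Σtᵢ = 11.75 + 8.34 + 3.99 + 9.22 + 2.33 + 10.20 + 1.01 = 46.84.
Posterior ∝ λ^2e^(−6λ) · λ^7e^(−46.84λ) = λ^9e^(−52.84λ), i.e. Gamma(10, 52.84).
Mode = (a−1)/b = 9/52.84 ≈ 0.1703.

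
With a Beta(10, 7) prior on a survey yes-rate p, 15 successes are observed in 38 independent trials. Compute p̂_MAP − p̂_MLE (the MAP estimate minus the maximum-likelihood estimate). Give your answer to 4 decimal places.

MAP − MLE = 0.0581

Posterior is Beta(25, 30); MAP = (25−1)/(55−2) = 24/53 ≈ 0.45283.
MLE ignores the prior: p̂_MLE = k/n = 15/38 ≈ 0.39474.
Difference = 24/53 − 15/38 = 117/2014 ≈ 0.0581.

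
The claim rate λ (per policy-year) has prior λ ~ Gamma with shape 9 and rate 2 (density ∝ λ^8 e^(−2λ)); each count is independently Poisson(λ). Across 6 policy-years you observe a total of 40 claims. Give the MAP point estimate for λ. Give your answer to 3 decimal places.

λ̂_MAP = 6.000

Σxᵢ = 40, n = 6.
Posterior ∝ λ^8e^(−2λ) · λ^40e^(−6λ) = λ^48e^(−8λ), i.e. Gamma(shape=49, rate=8).
The mode of a Gamma(a, b) with a ≥ 1 (shape–rate) is (a−1)/b = 48/8 ≈ 6.000.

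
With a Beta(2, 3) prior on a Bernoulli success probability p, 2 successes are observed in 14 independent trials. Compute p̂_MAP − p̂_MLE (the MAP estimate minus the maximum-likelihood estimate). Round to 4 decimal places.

MAP − MLE = 0.0336

Posterior is Beta(4, 15); MAP = (4−1)/(19−2) = 3/17 ≈ 0.17647.
MLE ignores the prior: p̂_MLE = k/n = 2/14 ≈ 0.14286.
Difference = 3/17 − 2/14 = 4/119 ≈ 0.0336.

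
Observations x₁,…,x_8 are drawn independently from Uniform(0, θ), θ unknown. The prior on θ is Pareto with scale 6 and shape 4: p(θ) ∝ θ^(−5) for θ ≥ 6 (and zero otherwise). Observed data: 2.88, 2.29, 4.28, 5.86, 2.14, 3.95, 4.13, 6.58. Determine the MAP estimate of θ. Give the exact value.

θ̂_MAP = 6.58

The Uniform(0, θ) likelihood is θ^(−n) for θ ≥ max(xᵢ), zero otherwise. Here max(xᵢ) = 6.58.
Posterior ∝ θ^(−5) · θ^(−8) = θ^(−13) on θ ≥ max(6, 6.58) = 6.58.
This density is strictly decreasing in θ, so the posterior mode lies at the lower boundary of the support.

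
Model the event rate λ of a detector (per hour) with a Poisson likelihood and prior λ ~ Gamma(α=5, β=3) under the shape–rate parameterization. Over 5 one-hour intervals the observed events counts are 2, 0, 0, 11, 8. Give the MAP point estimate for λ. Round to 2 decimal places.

λ̂_MAP = 3.13

Σxᵢ = 2+0+0+11+8 = 21, with n = 5.
Posterior ∝ λ^4e^(−3λ) · λ^21e^(−5λ) = λ^25e^(−8λ), i.e. Gamma(shape=26, rate=8).
The mode of a Gamma(a, b) with a ≥ 1 (shape–rate) is (a−1)/b = 25/8 ≈ 3.13.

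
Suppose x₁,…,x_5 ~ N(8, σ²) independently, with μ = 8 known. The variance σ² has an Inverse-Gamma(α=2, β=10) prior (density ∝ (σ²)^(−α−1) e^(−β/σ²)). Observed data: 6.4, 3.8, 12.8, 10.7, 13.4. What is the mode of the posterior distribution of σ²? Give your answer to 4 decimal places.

σ̂²_MAP = 9.0627

Sum of squared deviations about the known mean: SS = (6.4−8)² + (3.8−8)² + (12.8−8)² + (10.7−8)² + (13.4−8)² = 79.69.
The Normal likelihood contributes (σ²)^(−n/2) exp(−SS/(2σ²)), so the posterior is Inverse-Gamma(α + n/2, β + SS/2) = Inverse-Gamma(4.5, 49.845).
The mode of Inverse-Gamma(a, b) is b/(a+1) = 49.845/5.5 ≈ 9.0627.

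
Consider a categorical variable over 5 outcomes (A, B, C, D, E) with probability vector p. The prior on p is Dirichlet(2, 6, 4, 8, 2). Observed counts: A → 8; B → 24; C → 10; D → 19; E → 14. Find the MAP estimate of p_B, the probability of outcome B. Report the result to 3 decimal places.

MAP estimate of p_B = 0.315

The posterior is Dirichlet(αᵢ + nᵢ) = Dirichlet(10, 30, 14, 27, 16).
For a Dirichlet(a₁,…,a_K) with all aᵢ > 1, the mode has j-th component (aⱼ − 1)/(Σaᵢ − K).
Here Σaᵢ = 97 and K = 5, so p_B = (30 − 1)/(97 − 5) = 29/92 ≈ 0.315.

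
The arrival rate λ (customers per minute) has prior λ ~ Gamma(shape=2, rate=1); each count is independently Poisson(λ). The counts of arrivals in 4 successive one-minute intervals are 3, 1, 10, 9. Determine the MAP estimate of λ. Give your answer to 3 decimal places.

Σxᵢ = 3+1+10+9 = 23, with n = 4.
Posterior ∝ λe^(−1λ) · λ^23e^(−4λ) = λ^24e^(−5λ), i.e. Gamma(shape=25, rate=5).
The mode of a Gamma(a, b) with a ≥ 1 (shape–rate) is (a−1)/b = 24/5 ≈ 4.800.

λ̂_MAP = 4.800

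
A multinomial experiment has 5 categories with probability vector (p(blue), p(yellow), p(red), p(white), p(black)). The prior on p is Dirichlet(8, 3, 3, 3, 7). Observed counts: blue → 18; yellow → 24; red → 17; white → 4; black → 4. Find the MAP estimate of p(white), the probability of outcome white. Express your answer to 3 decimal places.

The posterior is Dirichlet(αᵢ + nᵢ) = Dirichlet(26, 27, 20, 7, 11).
For a Dirichlet(a₁,…,a_K) with all aᵢ > 1, the mode has j-th component (aⱼ − 1)/(Σaᵢ − K).
Here Σaᵢ = 91 and K = 5, so p(white) = (7 − 1)/(91 − 5) = 6/86 ≈ 0.070.

MAP estimate of p(white) = 0.070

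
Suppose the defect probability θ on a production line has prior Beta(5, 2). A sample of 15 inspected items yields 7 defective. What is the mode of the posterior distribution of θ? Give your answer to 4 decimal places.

θ̂_MAP = 0.5500

Prior: Beta(5, 2).
Data: 7 successes in 15 trials. The binomial likelihood contributes θ^7(1−θ)^8, so the posterior is Beta(5+7, 2+8) = Beta(12, 10).
For Beta(a, b) with a, b > 1 the mode is (a−1)/(a+b−2) = 11/20 ≈ 0.5500.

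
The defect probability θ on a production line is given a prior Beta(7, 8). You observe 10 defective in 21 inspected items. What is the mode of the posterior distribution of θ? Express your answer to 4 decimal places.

θ̂_MAP = 0.4706

Prior: Beta(7, 8).
Data: 10 successes in 21 trials. The binomial likelihood contributes θ^10(1−θ)^11, so the posterior is Beta(7+10, 8+11) = Beta(17, 19).
For Beta(a, b) with a, b > 1 the mode is (a−1)/(a+b−2) = 16/34 ≈ 0.4706.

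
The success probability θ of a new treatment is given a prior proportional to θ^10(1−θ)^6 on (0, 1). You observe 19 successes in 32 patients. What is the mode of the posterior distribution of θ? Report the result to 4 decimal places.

θ̂_MAP = 0.6042

The prior density ∝ θ^10(1−θ)^6 is the kernel of Beta(11, 7).
Data: 19 successes in 32 trials. The binomial likelihood contributes θ^19(1−θ)^13, so the posterior is Beta(11+19, 7+13) = Beta(30, 20).
For Beta(a, b) with a, b > 1 the mode is (a−1)/(a+b−2) = 29/48 ≈ 0.6042.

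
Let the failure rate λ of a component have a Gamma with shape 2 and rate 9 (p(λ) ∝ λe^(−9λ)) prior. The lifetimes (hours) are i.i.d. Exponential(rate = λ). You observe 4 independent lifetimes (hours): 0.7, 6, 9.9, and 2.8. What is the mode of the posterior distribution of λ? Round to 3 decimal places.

The Exponential(rate=λ) likelihood is ∝ λ^n e^(−λΣtᵢ). Here n = 4 and Σtᵢ = 0.7 + 6 + 9.9 + 2.8 = 19.4.
Posterior ∝ λe^(−9λ) · λ^4e^(−19.4λ) = λ^5e^(−28.4λ), i.e. Gamma(6, 28.4).
Mode = (a−1)/b = 5/28.4 ≈ 0.176.

λ̂_MAP = 0.176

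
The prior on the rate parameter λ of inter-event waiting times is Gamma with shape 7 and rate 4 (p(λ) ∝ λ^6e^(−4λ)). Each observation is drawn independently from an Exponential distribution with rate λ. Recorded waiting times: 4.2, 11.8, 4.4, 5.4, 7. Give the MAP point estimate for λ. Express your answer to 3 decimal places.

λ̂_MAP = 0.299

The Exponential(rate=λ) likelihood is ∝ λ^n e^(−λΣtᵢ). Here n = 5 and Σtᵢ = 4.2 + 11.8 + 4.4 + 5.4 + 7 = 32.8.
Posterior ∝ λ^6e^(−4λ) · λ^5e^(−32.8λ) = λ^11e^(−36.8λ), i.e. Gamma(12, 36.8).
Mode = (a−1)/b = 11/36.8 ≈ 0.299.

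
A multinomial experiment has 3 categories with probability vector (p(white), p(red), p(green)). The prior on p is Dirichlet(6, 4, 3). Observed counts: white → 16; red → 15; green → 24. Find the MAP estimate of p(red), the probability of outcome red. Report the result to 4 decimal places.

MAP estimate of p(red) = 0.2769

The posterior is Dirichlet(αᵢ + nᵢ) = Dirichlet(22, 19, 27).
For a Dirichlet(a₁,…,a_K) with all aᵢ > 1, the mode has j-th component (aⱼ − 1)/(Σaᵢ − K).
Here Σaᵢ = 68 and K = 3, so p(red) = (19 − 1)/(68 − 3) = 18/65 ≈ 0.2769.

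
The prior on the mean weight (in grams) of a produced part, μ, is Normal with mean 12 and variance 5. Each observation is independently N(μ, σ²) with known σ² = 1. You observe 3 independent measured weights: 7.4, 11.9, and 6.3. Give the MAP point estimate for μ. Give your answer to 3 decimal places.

n = 3; x̄ = (7.4 + 11.9 + 6.3)/3 = 25.6/3 = 128/15 ≈ 8.5333.
For a Normal prior and Normal likelihood with known variance, the posterior is Normal; its mode equals its mean, the precision-weighted average.
Prior precision 1/σ₀² = 1/5 = 0.2; data precision n/σ² = 3/1 = 3.
μ̂ = (0.2·12 + 3·(128/15)) / (0.2 + 3) = 28/3.2 = 8.750.

μ̂_MAP = 8.750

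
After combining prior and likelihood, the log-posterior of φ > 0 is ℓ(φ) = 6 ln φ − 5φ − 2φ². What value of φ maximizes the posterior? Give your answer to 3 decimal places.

φ̂_MAP = 0.750

ℓ'(φ) = 6/φ − 5 − 4φ. Setting this to zero and multiplying by φ: 4φ² + 5φ − 6 = 0.
φ = (−5 + √(5² + 4·4·6)) / (2·4) = (−5 + √121) / 8 = (−5 + 11)/8 = 3/4.
ℓ''(φ) = −6/φ² − 4 < 0, confirming a maximum.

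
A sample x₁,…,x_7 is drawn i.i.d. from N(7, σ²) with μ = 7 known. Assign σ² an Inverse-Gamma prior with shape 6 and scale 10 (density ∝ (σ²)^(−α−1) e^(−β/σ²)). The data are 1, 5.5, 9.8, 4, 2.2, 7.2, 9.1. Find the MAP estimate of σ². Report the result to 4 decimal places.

σ̂²_MAP = 4.8848

Sum of squared deviations about the known mean: SS = (1−7)² + (5.5−7)² + (9.8−7)² + (4−7)² + (2.2−7)² + (7.2−7)² + (9.1−7)² = 82.58.
The Normal likelihood contributes (σ²)^(−n/2) exp(−SS/(2σ²)), so the posterior is Inverse-Gamma(α + n/2, β + SS/2) = Inverse-Gamma(9.5, 51.29).
The mode of Inverse-Gamma(a, b) is b/(a+1) = 51.29/10.5 ≈ 4.8848.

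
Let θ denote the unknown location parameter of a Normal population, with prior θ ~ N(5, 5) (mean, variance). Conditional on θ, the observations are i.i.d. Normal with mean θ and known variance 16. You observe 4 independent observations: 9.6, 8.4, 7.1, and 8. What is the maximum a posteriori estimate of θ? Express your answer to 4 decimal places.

θ̂_MAP = 6.8194

n = 4; x̄ = (9.6 + 8.4 + 7.1 + 8)/4 = 33.1/4 = 8.275.
For a Normal prior and Normal likelihood with known variance, the posterior is Normal; its mode equals its mean, the precision-weighted average.
Prior precision 1/σ₀² = 1/5 = 0.2; data precision n/σ² = 4/16 = 0.25.
θ̂ = (0.2·5 + 0.25·8.275) / (0.2 + 0.25) = 3.06875/0.45 = 491/72 ≈ 6.8194.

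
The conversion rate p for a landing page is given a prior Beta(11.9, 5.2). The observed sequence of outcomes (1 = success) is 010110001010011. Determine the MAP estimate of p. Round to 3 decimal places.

p̂_MAP = 0.595

Prior: Beta(11.9, 5.2).
Data: 7 successes in 15 trials (from the sequence). The binomial likelihood contributes p^7(1−p)^8, so the posterior is Beta(11.9+7, 5.2+8) = Beta(18.9, 13.2).
For Beta(a, b) with a, b > 1 the mode is (a−1)/(a+b−2) = 17.9/30.1 ≈ 0.595.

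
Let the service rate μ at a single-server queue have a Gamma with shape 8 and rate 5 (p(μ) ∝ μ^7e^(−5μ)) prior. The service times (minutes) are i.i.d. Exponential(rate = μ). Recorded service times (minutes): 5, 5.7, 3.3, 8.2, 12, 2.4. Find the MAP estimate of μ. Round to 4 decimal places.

μ̂_MAP = 0.3125

The Exponential(rate=μ) likelihood is ∝ μ^n e^(−μΣtᵢ). Here n = 6 and Σtᵢ = 5 + 5.7 + 3.3 + 8.2 + 12 + 2.4 = 36.6.
Posterior ∝ μ^7e^(−5μ) · μ^6e^(−36.6μ) = μ^13e^(−41.6μ), i.e. Gamma(14, 41.6).
Mode = (a−1)/b = 13/41.6 ≈ 0.3125.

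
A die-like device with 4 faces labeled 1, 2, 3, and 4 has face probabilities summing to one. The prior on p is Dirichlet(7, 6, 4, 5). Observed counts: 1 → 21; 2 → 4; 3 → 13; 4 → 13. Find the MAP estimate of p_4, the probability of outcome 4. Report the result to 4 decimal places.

MAP estimate: 0.2464

The posterior is Dirichlet(αᵢ + nᵢ) = Dirichlet(28, 10, 17, 18).
For a Dirichlet(a₁,…,a_K) with all aᵢ > 1, the mode has j-th component (aⱼ − 1)/(Σaᵢ − K).
Here Σaᵢ = 73 and K = 4, so p_4 = (18 − 1)/(73 − 4) = 17/69 ≈ 0.2464.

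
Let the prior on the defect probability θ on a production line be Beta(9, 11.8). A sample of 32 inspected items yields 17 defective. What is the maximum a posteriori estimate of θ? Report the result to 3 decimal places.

Prior: Beta(9, 11.8).
Data: 17 successes in 32 trials. The binomial likelihood contributes θ^17(1−θ)^15, so the posterior is Beta(9+17, 11.8+15) = Beta(26, 26.8).
For Beta(a, b) with a, b > 1 the mode is (a−1)/(a+b−2) = 25/50.8 ≈ 0.492.

θ̂_MAP = 0.492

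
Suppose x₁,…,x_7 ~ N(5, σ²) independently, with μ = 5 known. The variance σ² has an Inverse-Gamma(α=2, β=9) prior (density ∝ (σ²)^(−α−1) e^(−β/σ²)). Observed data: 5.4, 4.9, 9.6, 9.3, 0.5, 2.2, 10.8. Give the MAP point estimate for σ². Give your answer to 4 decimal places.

σ̂²_MAP = 9.1962

Sum of squared deviations about the known mean: SS = (5.4−5)² + (4.9−5)² + (9.6−5)² + (9.3−5)² + (0.5−5)² + (2.2−5)² + (10.8−5)² = 101.55.
The Normal likelihood contributes (σ²)^(−n/2) exp(−SS/(2σ²)), so the posterior is Inverse-Gamma(α + n/2, β + SS/2) = Inverse-Gamma(5.5, 59.775).
The mode of Inverse-Gamma(a, b) is b/(a+1) = 59.775/6.5 ≈ 9.1962.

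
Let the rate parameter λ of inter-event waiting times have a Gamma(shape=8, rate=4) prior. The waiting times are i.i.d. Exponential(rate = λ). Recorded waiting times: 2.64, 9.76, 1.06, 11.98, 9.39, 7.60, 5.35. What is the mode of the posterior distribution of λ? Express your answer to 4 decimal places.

The Exponential(rate=λ) likelihood is ∝ λ^n e^(−λΣtᵢ). Here n = 7 and Σtᵢ = 2.64 + 9.76 + 1.06 + 11.98 + 9.39 + 7.60 + 5.35 = 47.78.
Posterior ∝ λ^7e^(−4λ) · λ^7e^(−47.78λ) = λ^14e^(−51.78λ), i.e. Gamma(15, 51.78).
Mode = (a−1)/b = 14/51.78 ≈ 0.2704.

λ̂_MAP = 0.2704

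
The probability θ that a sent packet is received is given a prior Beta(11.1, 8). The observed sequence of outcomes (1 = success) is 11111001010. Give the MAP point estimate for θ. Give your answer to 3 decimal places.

Prior: Beta(11.1, 8).
Data: 7 successes in 11 trials (from the sequence). The binomial likelihood contributes θ^7(1−θ)^4, so the posterior is Beta(11.1+7, 8+4) = Beta(18.1, 12).
For Beta(a, b) with a, b > 1 the mode is (a−1)/(a+b−2) = 17.1/28.1 ≈ 0.609.

θ̂_MAP = 0.609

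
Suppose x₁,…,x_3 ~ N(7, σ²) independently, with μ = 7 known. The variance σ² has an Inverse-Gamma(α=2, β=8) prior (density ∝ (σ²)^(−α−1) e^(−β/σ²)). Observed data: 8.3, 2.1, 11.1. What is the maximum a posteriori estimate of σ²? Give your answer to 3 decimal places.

σ̂²_MAP = 6.501

Sum of squared deviations about the known mean: SS = (8.3−7)² + (2.1−7)² + (11.1−7)² = 42.51.
The Normal likelihood contributes (σ²)^(−n/2) exp(−SS/(2σ²)), so the posterior is Inverse-Gamma(α + n/2, β + SS/2) = Inverse-Gamma(3.5, 29.255).
The mode of Inverse-Gamma(a, b) is b/(a+1) = 29.255/4.5 ≈ 6.501.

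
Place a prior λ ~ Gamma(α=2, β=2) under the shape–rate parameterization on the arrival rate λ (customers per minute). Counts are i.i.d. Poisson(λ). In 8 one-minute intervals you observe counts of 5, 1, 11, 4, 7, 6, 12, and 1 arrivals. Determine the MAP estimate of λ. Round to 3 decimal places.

Σxᵢ = 5+1+11+4+7+6+12+1 = 47, with n = 8.
Posterior ∝ λe^(−2λ) · λ^47e^(−8λ) = λ^48e^(−10λ), i.e. Gamma(shape=49, rate=10).
The mode of a Gamma(a, b) with a ≥ 1 (shape–rate) is (a−1)/b = 48/10 ≈ 4.800.

λ̂_MAP = 4.800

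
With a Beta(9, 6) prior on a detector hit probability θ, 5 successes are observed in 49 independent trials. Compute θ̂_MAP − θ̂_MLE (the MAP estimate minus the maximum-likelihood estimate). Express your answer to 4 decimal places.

Posterior is Beta(14, 50); MAP = (14−1)/(64−2) = 13/62 ≈ 0.20968.
MLE ignores the prior: θ̂_MLE = k/n = 5/49 ≈ 0.10204.
Difference = 13/62 − 5/49 = 327/3038 ≈ 0.1076.

MAP − MLE = 0.1076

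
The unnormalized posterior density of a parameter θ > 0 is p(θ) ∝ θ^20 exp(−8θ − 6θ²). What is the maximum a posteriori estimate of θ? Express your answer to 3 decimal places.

ℓ'(θ) = 20/θ − 8 − 12θ. Setting this to zero and multiplying by θ: 12θ² + 8θ − 20 = 0.
θ = (−8 + √(8² + 4·12·20)) / (2·12) = (−8 + √1024) / 24 = (−8 + 32)/24 = 1.
ℓ''(θ) = −20/θ² − 12 < 0, confirming a maximum.

θ̂_MAP = 1.000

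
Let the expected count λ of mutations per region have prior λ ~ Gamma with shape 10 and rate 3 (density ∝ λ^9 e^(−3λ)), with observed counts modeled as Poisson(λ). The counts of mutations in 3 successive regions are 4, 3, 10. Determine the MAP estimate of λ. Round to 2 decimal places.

Σxᵢ = 4+3+10 = 17, with n = 3.
Posterior ∝ λ^9e^(−3λ) · λ^17e^(−3λ) = λ^26e^(−6λ), i.e. Gamma(shape=27, rate=6).
The mode of a Gamma(a, b) with a ≥ 1 (shape–rate) is (a−1)/b = 26/6 ≈ 4.33.

λ̂_MAP = 4.33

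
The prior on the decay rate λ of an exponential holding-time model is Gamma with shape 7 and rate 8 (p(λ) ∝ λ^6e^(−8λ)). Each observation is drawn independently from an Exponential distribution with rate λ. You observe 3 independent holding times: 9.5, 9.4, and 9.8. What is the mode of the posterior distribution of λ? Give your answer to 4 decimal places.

λ̂_MAP = 0.2452

The Exponential(rate=λ) likelihood is ∝ λ^n e^(−λΣtᵢ). Here n = 3 and Σtᵢ = 9.5 + 9.4 + 9.8 = 28.7.
Posterior ∝ λ^6e^(−8λ) · λ^3e^(−28.7λ) = λ^9e^(−36.7λ), i.e. Gamma(10, 36.7).
Mode = (a−1)/b = 9/36.7 ≈ 0.2452.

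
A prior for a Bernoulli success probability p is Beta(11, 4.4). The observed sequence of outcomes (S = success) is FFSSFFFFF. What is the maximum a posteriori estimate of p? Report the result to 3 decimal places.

p̂_MAP = 0.536

Prior: Beta(11, 4.4).
Data: 2 successes in 9 trials (from the sequence). The binomial likelihood contributes p^2(1−p)^7, so the posterior is Beta(11+2, 4.4+7) = Beta(13, 11.4).
For Beta(a, b) with a, b > 1 the mode is (a−1)/(a+b−2) = 12/22.4 ≈ 0.536.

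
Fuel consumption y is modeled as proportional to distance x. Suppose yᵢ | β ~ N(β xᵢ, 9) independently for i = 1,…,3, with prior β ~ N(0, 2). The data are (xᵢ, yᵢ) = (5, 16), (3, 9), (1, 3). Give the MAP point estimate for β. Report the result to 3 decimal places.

log p(β | y) = −Σ(yᵢ − βxᵢ)²/(2·9) − β²/(2·2) + const.
Setting the derivative to zero: Σxᵢ(yᵢ − βxᵢ)/9 − β/2 = 0, so β = Σxᵢyᵢ / (Σxᵢ² + σ²/τ²).
Σxᵢyᵢ = 5·16 + 3·9 + 1·3 = 110; Σxᵢ² = 35; σ²/τ² = 4.5.
β̂_MAP = 110 / (35 + 4.5) = 110/39.5 ≈ 2.785.

β̂_MAP = 2.785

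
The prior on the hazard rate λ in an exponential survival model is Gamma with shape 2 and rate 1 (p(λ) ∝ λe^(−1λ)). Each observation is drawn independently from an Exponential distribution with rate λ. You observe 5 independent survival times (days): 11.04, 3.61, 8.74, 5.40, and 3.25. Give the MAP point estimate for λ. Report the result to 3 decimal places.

The Exponential(rate=λ) likelihood is ∝ λ^n e^(−λΣtᵢ). Here n = 5 and Σtᵢ = 11.04 + 3.61 + 8.74 + 5.40 + 3.25 = 32.04.
Posterior ∝ λe^(−1λ) · λ^5e^(−32.04λ) = λ^6e^(−33.04λ), i.e. Gamma(7, 33.04).
Mode = (a−1)/b = 6/33.04 ≈ 0.182.

λ̂_MAP = 0.182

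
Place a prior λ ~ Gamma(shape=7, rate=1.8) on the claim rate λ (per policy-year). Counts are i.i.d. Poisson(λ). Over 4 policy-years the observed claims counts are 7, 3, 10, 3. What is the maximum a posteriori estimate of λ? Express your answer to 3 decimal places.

Σxᵢ = 7+3+10+3 = 23, with n = 4.
Posterior ∝ λ^6e^(−1.8λ) · λ^23e^(−4λ) = λ^29e^(−5.8λ), i.e. Gamma(shape=30, rate=5.8).
The mode of a Gamma(a, b) with a ≥ 1 (shape–rate) is (a−1)/b = 29/5.8 ≈ 5.000.

λ̂_MAP = 5.000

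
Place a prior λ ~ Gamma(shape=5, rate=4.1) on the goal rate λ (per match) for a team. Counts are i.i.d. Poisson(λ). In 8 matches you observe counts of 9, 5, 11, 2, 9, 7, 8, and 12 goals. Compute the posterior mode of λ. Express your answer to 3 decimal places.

λ̂_MAP = 5.537

Σxᵢ = 9+5+11+2+9+7+8+12 = 63, with n = 8.
Posterior ∝ λ^4e^(−4.1λ) · λ^63e^(−8λ) = λ^67e^(−12.1λ), i.e. Gamma(shape=68, rate=12.1).
The mode of a Gamma(a, b) with a ≥ 1 (shape–rate) is (a−1)/b = 67/12.1 ≈ 5.537.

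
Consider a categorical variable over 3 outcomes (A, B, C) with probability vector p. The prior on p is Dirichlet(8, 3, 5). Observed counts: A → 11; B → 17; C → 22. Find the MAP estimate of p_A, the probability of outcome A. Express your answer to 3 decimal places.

The posterior is Dirichlet(αᵢ + nᵢ) = Dirichlet(19, 20, 27).
For a Dirichlet(a₁,…,a_K) with all aᵢ > 1, the mode has j-th component (aⱼ − 1)/(Σaᵢ − K).
Here Σaᵢ = 66 and K = 3, so p_A = (19 − 1)/(66 − 3) = 18/63 ≈ 0.286.

MAP estimate of p_A = 0.286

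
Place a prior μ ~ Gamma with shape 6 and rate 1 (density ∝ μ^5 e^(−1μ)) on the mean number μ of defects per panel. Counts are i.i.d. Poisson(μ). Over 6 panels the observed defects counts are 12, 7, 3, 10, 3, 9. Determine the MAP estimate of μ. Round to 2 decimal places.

Σxᵢ = 12+7+3+10+3+9 = 44, with n = 6.
Posterior ∝ μ^5e^(−1μ) · μ^44e^(−6μ) = μ^49e^(−7μ), i.e. Gamma(shape=50, rate=7).
The mode of a Gamma(a, b) with a ≥ 1 (shape–rate) is (a−1)/b = 49/7 ≈ 7.00.

μ̂_MAP = 7.00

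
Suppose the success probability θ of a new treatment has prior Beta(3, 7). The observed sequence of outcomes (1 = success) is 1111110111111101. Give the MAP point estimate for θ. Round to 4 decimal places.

θ̂_MAP = 0.6667

Prior: Beta(3, 7).
Data: 14 successes in 16 trials (from the sequence). The binomial likelihood contributes θ^14(1−θ)^2, so the posterior is Beta(3+14, 7+2) = Beta(17, 9).
For Beta(a, b) with a, b > 1 the mode is (a−1)/(a+b−2) = 16/24 ≈ 0.6667.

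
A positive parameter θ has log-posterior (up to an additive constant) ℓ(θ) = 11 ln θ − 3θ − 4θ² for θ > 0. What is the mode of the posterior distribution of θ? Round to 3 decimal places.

ℓ'(θ) = 11/θ − 3 − 8θ. Setting this to zero and multiplying by θ: 8θ² + 3θ − 11 = 0.
θ = (−3 + √(3² + 4·8·11)) / (2·8) = (−3 + √361) / 16 = (−3 + 19)/16 = 1.
ℓ''(θ) = −11/θ² − 8 < 0, confirming a maximum.

θ̂_MAP = 1.000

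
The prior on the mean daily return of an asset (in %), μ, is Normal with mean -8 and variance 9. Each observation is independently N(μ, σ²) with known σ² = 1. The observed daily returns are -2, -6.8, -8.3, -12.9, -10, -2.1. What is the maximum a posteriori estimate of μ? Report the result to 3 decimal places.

μ̂_MAP = -7.035

n = 6; x̄ = ((-2) + (-6.8) + (-8.3) + (-12.9) + (-10) + (-2.1))/6 = -42.1/6 = -421/60 ≈ -7.0167.
For a Normal prior and Normal likelihood with known variance, the posterior is Normal; its mode equals its mean, the precision-weighted average.
Prior precision 1/σ₀² = 1/9; data precision n/σ² = 6/1 = 6.
μ̂ = ((1/9)·(-8) + 6·(-421/60)) / (1/9 + 6) = (-3869/90)/(55/9) = -3869/550 ≈ -7.035.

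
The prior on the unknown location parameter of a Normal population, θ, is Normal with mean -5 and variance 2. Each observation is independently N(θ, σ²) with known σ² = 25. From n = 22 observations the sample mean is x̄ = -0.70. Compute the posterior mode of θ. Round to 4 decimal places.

θ̂_MAP = -2.2580

n = 22, x̄ = -0.70.
For a Normal prior and Normal likelihood with known variance, the posterior is Normal; its mode equals its mean, the precision-weighted average.
Prior precision 1/σ₀² = 1/2 = 0.5; data precision n/σ² = 22/25 = 0.88.
θ̂ = (0.5·(-5) + 0.88·(-0.7)) / (0.5 + 0.88) = (-3.116)/1.38 = -779/345 ≈ -2.2580.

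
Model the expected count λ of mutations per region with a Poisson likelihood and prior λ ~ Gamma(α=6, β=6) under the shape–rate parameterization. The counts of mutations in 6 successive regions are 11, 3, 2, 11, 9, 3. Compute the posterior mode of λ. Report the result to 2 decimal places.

Σxᵢ = 11+3+2+11+9+3 = 39, with n = 6.
Posterior ∝ λ^5e^(−6λ) · λ^39e^(−6λ) = λ^44e^(−12λ), i.e. Gamma(shape=45, rate=12).
The mode of a Gamma(a, b) with a ≥ 1 (shape–rate) is (a−1)/b = 44/12 ≈ 3.67.

λ̂_MAP = 3.67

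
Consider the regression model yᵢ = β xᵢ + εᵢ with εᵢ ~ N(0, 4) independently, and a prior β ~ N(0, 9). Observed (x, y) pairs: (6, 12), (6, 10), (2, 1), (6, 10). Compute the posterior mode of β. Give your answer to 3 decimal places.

log p(β | y) = −Σ(yᵢ − βxᵢ)²/(2·4) − β²/(2·9) + const.
Setting the derivative to zero: Σxᵢ(yᵢ − βxᵢ)/4 − β/9 = 0, so β = Σxᵢyᵢ / (Σxᵢ² + σ²/τ²).
Σxᵢyᵢ = 6·12 + 6·10 + 2·1 + 6·10 = 194; Σxᵢ² = 112; σ²/τ² = 4/9.
β̂_MAP = 194 / (112 + 4/9) = 194/(1012/9) = 873/506 ≈ 1.725.

β̂_MAP = 1.725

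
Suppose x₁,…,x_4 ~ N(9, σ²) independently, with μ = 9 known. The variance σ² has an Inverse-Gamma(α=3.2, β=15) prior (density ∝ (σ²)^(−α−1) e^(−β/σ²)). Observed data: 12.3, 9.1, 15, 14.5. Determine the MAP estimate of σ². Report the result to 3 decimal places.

Sum of squared deviations about the known mean: SS = (12.3−9)² + (9.1−9)² + (15−9)² + (14.5−9)² = 77.15.
The Normal likelihood contributes (σ²)^(−n/2) exp(−SS/(2σ²)), so the posterior is Inverse-Gamma(α + n/2, β + SS/2) = Inverse-Gamma(5.2, 53.575).
The mode of Inverse-Gamma(a, b) is b/(a+1) = 53.575/6.2 ≈ 8.641.

σ̂²_MAP = 8.641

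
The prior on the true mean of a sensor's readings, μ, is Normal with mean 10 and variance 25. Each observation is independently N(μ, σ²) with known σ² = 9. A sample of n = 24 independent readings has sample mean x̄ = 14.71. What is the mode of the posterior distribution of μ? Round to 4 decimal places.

n = 24, x̄ = 14.71.
For a Normal prior and Normal likelihood with known variance, the posterior is Normal; its mode equals its mean, the precision-weighted average.
Prior precision 1/σ₀² = 1/25 = 0.04; data precision n/σ² = 24/9 = 8/3.
μ̂ = (0.04·10 + (8/3)·14.71) / (0.04 + 8/3) = (2972/75)/(203/75) = 2972/203 ≈ 14.6404.

μ̂_MAP = 14.6404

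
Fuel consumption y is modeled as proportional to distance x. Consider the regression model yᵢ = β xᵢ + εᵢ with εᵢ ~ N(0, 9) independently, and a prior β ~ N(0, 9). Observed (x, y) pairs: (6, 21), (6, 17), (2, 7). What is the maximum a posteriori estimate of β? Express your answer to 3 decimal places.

log p(β | y) = −Σ(yᵢ − βxᵢ)²/(2·9) − β²/(2·9) + const.
Setting the derivative to zero: Σxᵢ(yᵢ − βxᵢ)/9 − β/9 = 0, so β = Σxᵢyᵢ / (Σxᵢ² + σ²/τ²).
Σxᵢyᵢ = 6·21 + 6·17 + 2·7 = 242; Σxᵢ² = 76; σ²/τ² = 1.
β̂_MAP = 242 / (76 + 1) = 242/77 ≈ 3.143.

β̂_MAP = 3.143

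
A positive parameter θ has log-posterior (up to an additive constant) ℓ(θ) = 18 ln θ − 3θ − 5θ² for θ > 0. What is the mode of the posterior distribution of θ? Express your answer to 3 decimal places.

θ̂_MAP = 1.200

ℓ'(θ) = 18/θ − 3 − 10θ. Setting this to zero and multiplying by θ: 10θ² + 3θ − 18 = 0.
θ = (−3 + √(3² + 4·10·18)) / (2·10) = (−3 + √729) / 20 = (−3 + 27)/20 = 6/5.
ℓ''(θ) = −18/θ² − 10 < 0, confirming a maximum.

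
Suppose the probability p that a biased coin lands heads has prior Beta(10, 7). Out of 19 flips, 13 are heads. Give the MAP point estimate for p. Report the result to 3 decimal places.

Prior: Beta(10, 7).
Data: 13 successes in 19 trials. The binomial likelihood contributes p^13(1−p)^6, so the posterior is Beta(10+13, 7+6) = Beta(23, 13).
For Beta(a, b) with a, b > 1 the mode is (a−1)/(a+b−2) = 22/34 ≈ 0.647.

p̂_MAP = 0.647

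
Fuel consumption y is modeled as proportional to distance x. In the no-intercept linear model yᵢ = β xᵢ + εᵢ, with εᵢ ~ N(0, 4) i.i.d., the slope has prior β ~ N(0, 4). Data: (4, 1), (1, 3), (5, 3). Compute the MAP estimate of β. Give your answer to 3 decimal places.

β̂_MAP = 0.512

log p(β | y) = −Σ(yᵢ − βxᵢ)²/(2·4) − β²/(2·4) + const.
Setting the derivative to zero: Σxᵢ(yᵢ − βxᵢ)/4 − β/4 = 0, so β = Σxᵢyᵢ / (Σxᵢ² + σ²/τ²).
Σxᵢyᵢ = 4·1 + 1·3 + 5·3 = 22; Σxᵢ² = 42; σ²/τ² = 1.
β̂_MAP = 22 / (42 + 1) = 22/43 ≈ 0.512.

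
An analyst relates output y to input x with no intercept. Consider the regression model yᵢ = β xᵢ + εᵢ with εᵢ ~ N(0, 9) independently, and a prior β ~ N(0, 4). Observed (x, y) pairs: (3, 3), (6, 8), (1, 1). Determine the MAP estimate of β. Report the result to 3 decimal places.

β̂_MAP = 1.202

log p(β | y) = −Σ(yᵢ − βxᵢ)²/(2·9) − β²/(2·4) + const.
Setting the derivative to zero: Σxᵢ(yᵢ − βxᵢ)/9 − β/4 = 0, so β = Σxᵢyᵢ / (Σxᵢ² + σ²/τ²).
Σxᵢyᵢ = 3·3 + 6·8 + 1·1 = 58; Σxᵢ² = 46; σ²/τ² = 2.25.
β̂_MAP = 58 / (46 + 2.25) = 58/48.25 ≈ 1.202.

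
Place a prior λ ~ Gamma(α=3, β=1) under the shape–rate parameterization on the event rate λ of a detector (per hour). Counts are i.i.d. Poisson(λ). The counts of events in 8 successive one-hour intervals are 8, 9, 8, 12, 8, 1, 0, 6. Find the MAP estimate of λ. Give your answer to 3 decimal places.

λ̂_MAP = 6.000

Σxᵢ = 8+9+8+12+8+1+0+6 = 52, with n = 8.
Posterior ∝ λ^2e^(−1λ) · λ^52e^(−8λ) = λ^54e^(−9λ), i.e. Gamma(shape=55, rate=9).
The mode of a Gamma(a, b) with a ≥ 1 (shape–rate) is (a−1)/b = 54/9 ≈ 6.000.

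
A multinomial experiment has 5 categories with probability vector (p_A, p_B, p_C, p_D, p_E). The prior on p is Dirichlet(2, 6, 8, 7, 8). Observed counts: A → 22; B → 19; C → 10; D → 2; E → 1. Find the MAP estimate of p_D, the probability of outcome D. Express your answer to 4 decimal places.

The posterior is Dirichlet(αᵢ + nᵢ) = Dirichlet(24, 25, 18, 9, 9).
For a Dirichlet(a₁,…,a_K) with all aᵢ > 1, the mode has j-th component (aⱼ − 1)/(Σaᵢ − K).
Here Σaᵢ = 85 and K = 5, so p_D = (9 − 1)/(85 − 5) = 8/80 ≈ 0.1000.

MAP estimate of p_D = 0.1000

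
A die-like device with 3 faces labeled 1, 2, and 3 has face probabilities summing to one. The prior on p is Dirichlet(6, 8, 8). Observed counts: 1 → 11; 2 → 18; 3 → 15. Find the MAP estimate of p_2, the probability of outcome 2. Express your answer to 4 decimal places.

MAP estimate: 0.3968

The posterior is Dirichlet(αᵢ + nᵢ) = Dirichlet(17, 26, 23).
For a Dirichlet(a₁,…,a_K) with all aᵢ > 1, the mode has j-th component (aⱼ − 1)/(Σaᵢ − K).
Here Σaᵢ = 66 and K = 3, so p_2 = (26 − 1)/(66 − 3) = 25/63 ≈ 0.3968.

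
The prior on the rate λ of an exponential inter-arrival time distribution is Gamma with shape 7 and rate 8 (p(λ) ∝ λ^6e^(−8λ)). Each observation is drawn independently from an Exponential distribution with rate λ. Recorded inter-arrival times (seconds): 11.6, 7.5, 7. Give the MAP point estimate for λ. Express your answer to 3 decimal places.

λ̂_MAP = 0.264

The Exponential(rate=λ) likelihood is ∝ λ^n e^(−λΣtᵢ). Here n = 3 and Σtᵢ = 11.6 + 7.5 + 7 = 26.1.
Posterior ∝ λ^6e^(−8λ) · λ^3e^(−26.1λ) = λ^9e^(−34.1λ), i.e. Gamma(10, 34.1).
Mode = (a−1)/b = 9/34.1 ≈ 0.264.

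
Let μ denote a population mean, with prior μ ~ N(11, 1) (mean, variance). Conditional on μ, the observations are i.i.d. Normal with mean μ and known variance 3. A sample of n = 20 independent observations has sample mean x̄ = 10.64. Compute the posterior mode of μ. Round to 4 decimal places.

n = 20, x̄ = 10.64.
For a Normal prior and Normal likelihood with known variance, the posterior is Normal; its mode equals its mean, the precision-weighted average.
Prior precision 1/σ₀² = 1/1 = 1; data precision n/σ² = 20/3.
μ̂ = (1·11 + (20/3)·10.64) / (1 + 20/3) = (1229/15)/(23/3) = 1229/115 ≈ 10.6870.

μ̂_MAP = 10.6870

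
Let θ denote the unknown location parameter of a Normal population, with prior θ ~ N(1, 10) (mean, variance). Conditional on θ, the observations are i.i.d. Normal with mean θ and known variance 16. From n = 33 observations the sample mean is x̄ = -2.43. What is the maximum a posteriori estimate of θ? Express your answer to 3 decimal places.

θ̂_MAP = -2.271

n = 33, x̄ = -2.43.
For a Normal prior and Normal likelihood with known variance, the posterior is Normal; its mode equals its mean, the precision-weighted average.
Prior precision 1/σ₀² = 1/10 = 0.1; data precision n/σ² = 33/16 = 2.0625.
θ̂ = (0.1·1 + 2.0625·(-2.43)) / (0.1 + 2.0625) = (-4.911875)/2.1625 = -7859/3460 ≈ -2.271.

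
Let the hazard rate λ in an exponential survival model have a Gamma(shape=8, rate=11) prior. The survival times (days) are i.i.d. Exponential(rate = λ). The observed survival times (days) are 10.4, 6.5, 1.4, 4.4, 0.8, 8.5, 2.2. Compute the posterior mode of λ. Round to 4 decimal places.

λ̂_MAP = 0.3097

The Exponential(rate=λ) likelihood is ∝ λ^n e^(−λΣtᵢ). Here n = 7 and Σtᵢ = 10.4 + 6.5 + 1.4 + 4.4 + 0.8 + 8.5 + 2.2 = 34.2.
Posterior ∝ λ^7e^(−11λ) · λ^7e^(−34.2λ) = λ^14e^(−45.2λ), i.e. Gamma(15, 45.2).
Mode = (a−1)/b = 14/45.2 ≈ 0.3097.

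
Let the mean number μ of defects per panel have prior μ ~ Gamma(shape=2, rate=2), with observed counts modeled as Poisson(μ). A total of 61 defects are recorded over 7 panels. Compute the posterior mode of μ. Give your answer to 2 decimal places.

Σxᵢ = 61, n = 7.
Posterior ∝ μe^(−2μ) · μ^61e^(−7μ) = μ^62e^(−9μ), i.e. Gamma(shape=63, rate=9).
The mode of a Gamma(a, b) with a ≥ 1 (shape–rate) is (a−1)/b = 62/9 ≈ 6.89.

μ̂_MAP = 6.89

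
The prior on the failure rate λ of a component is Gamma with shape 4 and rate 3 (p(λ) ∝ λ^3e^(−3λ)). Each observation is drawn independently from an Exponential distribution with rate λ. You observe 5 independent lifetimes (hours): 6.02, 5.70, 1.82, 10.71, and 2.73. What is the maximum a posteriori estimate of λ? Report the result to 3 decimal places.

The Exponential(rate=λ) likelihood is ∝ λ^n e^(−λΣtᵢ). Here n = 5 and Σtᵢ = 6.02 + 5.70 + 1.82 + 10.71 + 2.73 = 26.98.
Posterior ∝ λ^3e^(−3λ) · λ^5e^(−26.98λ) = λ^8e^(−29.98λ), i.e. Gamma(9, 29.98).
Mode = (a−1)/b = 8/29.98 ≈ 0.267.

λ̂_MAP = 0.267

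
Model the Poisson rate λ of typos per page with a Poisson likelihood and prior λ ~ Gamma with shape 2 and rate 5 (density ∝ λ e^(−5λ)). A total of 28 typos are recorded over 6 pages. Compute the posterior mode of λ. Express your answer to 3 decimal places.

Σxᵢ = 28, n = 6.
Posterior ∝ λe^(−5λ) · λ^28e^(−6λ) = λ^29e^(−11λ), i.e. Gamma(shape=30, rate=11).
The mode of a Gamma(a, b) with a ≥ 1 (shape–rate) is (a−1)/b = 29/11 ≈ 2.636.

λ̂_MAP = 2.636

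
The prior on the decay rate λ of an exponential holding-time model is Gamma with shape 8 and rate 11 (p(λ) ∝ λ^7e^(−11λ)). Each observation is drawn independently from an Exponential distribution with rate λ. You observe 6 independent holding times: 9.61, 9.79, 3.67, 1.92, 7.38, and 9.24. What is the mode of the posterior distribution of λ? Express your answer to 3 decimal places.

λ̂_MAP = 0.247

The Exponential(rate=λ) likelihood is ∝ λ^n e^(−λΣtᵢ). Here n = 6 and Σtᵢ = 9.61 + 9.79 + 3.67 + 1.92 + 7.38 + 9.24 = 41.61.
Posterior ∝ λ^7e^(−11λ) · λ^6e^(−41.61λ) = λ^13e^(−52.61λ), i.e. Gamma(14, 52.61).
Mode = (a−1)/b = 13/52.61 ≈ 0.247.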